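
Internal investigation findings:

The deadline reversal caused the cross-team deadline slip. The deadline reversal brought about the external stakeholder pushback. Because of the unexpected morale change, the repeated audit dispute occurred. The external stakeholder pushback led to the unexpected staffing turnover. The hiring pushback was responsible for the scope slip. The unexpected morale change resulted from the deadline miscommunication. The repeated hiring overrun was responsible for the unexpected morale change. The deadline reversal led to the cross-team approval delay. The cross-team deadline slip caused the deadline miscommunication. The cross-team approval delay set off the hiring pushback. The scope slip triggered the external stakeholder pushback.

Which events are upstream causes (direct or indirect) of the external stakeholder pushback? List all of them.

Immediate causes of the external stakeholder pushback: the deadline reversal, the scope slip.
Further upstream: the cross-team approval delay, the hiring pushback.

the cross-team approval delay, the deadline reversal, the hiring pushback, the scope slip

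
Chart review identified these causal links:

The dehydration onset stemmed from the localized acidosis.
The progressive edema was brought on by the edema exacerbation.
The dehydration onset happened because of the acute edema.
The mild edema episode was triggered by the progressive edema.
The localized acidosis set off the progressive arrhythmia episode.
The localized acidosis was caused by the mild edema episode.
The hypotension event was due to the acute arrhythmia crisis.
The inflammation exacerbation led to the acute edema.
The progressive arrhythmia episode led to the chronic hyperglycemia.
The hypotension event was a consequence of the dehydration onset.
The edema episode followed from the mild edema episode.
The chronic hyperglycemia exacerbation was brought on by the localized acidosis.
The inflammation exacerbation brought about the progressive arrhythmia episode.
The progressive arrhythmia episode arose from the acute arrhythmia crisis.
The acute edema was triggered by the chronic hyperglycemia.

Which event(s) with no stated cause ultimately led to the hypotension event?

the acute arrhythmia crisis, the edema exacerbation, the inflammation exacerbation

Tracing upstream from the hypotension event: the hypotension event ← the acute arrhythmia crisis.
A separate upstream branch: the hypotension event ← the dehydration onset ← the localized acidosis ← the mild edema episode ← the progressive edema ← the edema exacerbation.
A separate upstream branch: the hypotension event ← the dehydration onset ← the acute edema ← the inflammation exacerbation.
Each of those chain origins has no stated cause.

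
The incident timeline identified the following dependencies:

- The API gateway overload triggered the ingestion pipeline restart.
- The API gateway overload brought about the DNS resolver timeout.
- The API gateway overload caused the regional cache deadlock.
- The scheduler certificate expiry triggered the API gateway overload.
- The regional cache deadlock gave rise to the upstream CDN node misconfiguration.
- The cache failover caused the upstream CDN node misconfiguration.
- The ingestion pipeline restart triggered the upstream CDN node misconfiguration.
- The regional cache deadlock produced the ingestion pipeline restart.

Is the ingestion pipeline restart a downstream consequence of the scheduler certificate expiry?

Yes

There is a causal chain: the scheduler certificate expiry → the API gateway overload → the ingestion pipeline restart.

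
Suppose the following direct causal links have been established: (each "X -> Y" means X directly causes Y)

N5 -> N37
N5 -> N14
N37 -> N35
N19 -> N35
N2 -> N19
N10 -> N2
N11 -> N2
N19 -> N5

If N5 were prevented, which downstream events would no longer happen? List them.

Downstream of N5: N14, N37, N35.
Of those, still caused via another path: N35.
The remainder have no surviving cause.

N14, N37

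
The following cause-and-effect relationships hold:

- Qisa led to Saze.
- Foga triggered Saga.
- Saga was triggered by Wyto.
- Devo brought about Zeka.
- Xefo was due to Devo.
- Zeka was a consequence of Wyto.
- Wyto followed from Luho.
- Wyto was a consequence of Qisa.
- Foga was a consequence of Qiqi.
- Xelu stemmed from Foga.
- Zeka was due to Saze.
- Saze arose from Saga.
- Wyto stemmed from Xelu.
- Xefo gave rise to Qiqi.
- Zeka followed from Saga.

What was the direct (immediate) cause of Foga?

Qiqi

Upstream contributors include Devo, Xefo, but only Qiqi feeds directly into Foga.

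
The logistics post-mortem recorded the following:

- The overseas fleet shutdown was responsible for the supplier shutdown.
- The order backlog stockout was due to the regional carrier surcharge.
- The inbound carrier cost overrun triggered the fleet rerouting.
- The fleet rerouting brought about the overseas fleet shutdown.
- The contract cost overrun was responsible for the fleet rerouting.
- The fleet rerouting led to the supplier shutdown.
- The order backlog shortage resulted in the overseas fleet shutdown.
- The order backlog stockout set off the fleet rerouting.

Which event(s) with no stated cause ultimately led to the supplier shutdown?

Tracing upstream from the supplier shutdown: the supplier shutdown ← the fleet rerouting ← the order backlog stockout ← the regional carrier surcharge.
A separate upstream branch: the supplier shutdown ← the fleet rerouting ← the inbound carrier cost overrun.
A separate upstream branch: the supplier shutdown ← the fleet rerouting ← the contract cost overrun.
A separate upstream branch: the supplier shutdown ← the overseas fleet shutdown ← the order backlog shortage.
Each of those chain origins has no stated cause.

the contract cost overrun, the inbound carrier cost overrun, the order backlog shortage, the regional carrier surcharge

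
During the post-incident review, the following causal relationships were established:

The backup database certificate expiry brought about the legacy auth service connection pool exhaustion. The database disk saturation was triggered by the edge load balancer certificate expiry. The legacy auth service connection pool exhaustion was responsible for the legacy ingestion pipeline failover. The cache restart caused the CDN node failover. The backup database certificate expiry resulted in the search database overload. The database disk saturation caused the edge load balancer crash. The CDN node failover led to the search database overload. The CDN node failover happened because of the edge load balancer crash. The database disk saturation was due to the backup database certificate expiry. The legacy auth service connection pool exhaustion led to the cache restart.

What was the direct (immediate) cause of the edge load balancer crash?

the database disk saturation

Upstream contributors include the backup database certificate expiry, the edge load balancer certificate expiry, but only the database disk saturation feeds directly into the edge load balancer crash.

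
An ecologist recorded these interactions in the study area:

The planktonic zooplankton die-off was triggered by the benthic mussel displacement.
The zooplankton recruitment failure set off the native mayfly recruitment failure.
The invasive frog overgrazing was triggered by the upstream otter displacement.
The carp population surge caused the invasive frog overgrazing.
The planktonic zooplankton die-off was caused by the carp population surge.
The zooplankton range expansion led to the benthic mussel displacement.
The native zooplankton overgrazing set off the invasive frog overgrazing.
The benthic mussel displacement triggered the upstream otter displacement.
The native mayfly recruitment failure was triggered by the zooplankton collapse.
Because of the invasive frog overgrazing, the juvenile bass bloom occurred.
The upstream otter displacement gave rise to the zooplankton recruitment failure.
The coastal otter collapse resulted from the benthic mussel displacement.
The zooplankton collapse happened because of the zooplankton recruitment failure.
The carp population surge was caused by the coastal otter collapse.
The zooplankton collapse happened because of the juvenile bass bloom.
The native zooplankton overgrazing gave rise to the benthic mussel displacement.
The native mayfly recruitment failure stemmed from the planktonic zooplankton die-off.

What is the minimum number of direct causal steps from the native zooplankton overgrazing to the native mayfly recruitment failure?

3

Shortest chain: the native zooplankton overgrazing → the benthic mussel displacement → the planktonic zooplankton die-off → the native mayfly recruitment failure.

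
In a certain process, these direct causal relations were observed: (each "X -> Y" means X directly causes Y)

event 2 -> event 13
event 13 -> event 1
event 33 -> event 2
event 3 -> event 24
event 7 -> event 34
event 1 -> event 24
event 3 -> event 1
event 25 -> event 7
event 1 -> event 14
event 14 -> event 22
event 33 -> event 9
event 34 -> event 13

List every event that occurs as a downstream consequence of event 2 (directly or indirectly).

event 1, event 13, event 14, event 22, event 24

Direct effects: event 13.
2 steps out: event 1.
3 steps out: event 14, event 24.
4 steps out: event 22.
Not reachable from it: event 33, event 9, event 25, event 7, event 34, event 3.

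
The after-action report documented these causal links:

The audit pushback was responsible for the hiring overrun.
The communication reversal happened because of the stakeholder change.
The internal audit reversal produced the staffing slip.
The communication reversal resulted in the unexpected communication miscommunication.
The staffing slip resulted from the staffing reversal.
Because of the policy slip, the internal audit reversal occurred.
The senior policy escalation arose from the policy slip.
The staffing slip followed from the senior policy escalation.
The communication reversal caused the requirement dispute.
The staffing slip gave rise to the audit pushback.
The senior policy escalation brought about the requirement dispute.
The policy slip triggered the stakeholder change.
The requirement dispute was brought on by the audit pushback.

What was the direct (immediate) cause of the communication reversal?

Upstream contributors include the policy slip, but only the stakeholder change feeds directly into the communication reversal.

the stakeholder change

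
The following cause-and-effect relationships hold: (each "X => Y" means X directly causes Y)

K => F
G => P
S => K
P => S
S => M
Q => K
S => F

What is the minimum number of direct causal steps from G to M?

3

Shortest chain: G → P → S → M.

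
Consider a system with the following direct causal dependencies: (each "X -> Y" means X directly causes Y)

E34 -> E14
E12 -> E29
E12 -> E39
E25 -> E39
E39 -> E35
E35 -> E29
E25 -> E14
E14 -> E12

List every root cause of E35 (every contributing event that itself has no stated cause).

E25, E34

Tracing upstream from E35: E35 ← E39 ← E25.
A separate upstream branch: E35 ← E39 ← E12 ← E14 ← E34.
Each of those chain origins has no stated cause.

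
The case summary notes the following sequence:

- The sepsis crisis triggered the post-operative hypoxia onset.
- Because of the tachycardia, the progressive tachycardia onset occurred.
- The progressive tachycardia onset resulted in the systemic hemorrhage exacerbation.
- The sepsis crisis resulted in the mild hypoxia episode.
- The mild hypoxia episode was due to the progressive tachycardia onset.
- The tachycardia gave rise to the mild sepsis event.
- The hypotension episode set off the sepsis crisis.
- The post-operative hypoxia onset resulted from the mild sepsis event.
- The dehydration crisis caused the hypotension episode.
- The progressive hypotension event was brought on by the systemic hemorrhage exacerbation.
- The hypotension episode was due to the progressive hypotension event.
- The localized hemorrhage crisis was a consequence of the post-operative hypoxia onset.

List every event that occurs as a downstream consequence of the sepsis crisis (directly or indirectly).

the localized hemorrhage crisis, the mild hypoxia episode, the post-operative hypoxia onset

Direct effects: the post-operative hypoxia onset, the mild hypoxia episode.
2 steps out: the localized hemorrhage crisis.
Not reachable from it: the tachycardia, the progressive tachycardia onset, the mild sepsis event, the systemic hemorrhage exacerbation, the progressive hypotension event, the hypotension episode, the dehydration crisis.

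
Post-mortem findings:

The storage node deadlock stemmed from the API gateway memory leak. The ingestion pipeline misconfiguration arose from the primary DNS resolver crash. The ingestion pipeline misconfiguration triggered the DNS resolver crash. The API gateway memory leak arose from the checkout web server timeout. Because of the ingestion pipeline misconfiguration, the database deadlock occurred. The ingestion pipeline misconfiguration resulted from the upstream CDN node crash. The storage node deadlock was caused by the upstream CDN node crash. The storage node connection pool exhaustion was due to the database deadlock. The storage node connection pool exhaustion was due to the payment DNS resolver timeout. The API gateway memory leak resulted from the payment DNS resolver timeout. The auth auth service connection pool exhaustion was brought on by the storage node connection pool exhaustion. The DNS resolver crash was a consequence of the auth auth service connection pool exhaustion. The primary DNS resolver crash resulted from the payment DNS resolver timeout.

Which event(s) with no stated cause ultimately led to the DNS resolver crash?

Tracing upstream from the DNS resolver crash: the DNS resolver crash ← the ingestion pipeline misconfiguration ← the upstream CDN node crash.
A separate upstream branch: the DNS resolver crash ← the ingestion pipeline misconfiguration ← the primary DNS resolver crash ← the payment DNS resolver timeout.
Each of those chain origins has no stated cause.

the payment DNS resolver timeout, the upstream CDN node crash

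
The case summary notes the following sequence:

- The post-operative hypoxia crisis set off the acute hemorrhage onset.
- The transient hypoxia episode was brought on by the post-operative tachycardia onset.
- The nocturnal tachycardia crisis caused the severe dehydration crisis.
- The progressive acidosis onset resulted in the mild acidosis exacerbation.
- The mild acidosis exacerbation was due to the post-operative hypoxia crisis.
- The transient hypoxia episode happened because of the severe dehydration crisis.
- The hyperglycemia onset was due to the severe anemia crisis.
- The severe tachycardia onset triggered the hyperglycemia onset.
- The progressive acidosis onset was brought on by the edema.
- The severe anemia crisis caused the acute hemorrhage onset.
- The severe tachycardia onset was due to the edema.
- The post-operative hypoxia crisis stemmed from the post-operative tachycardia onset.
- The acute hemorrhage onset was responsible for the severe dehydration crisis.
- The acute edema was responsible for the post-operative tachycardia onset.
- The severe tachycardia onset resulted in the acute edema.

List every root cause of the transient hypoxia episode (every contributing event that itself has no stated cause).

Tracing upstream from the transient hypoxia episode: the transient hypoxia episode ← the severe dehydration crisis ← the nocturnal tachycardia crisis.
A separate upstream branch: the transient hypoxia episode ← the post-operative tachycardia onset ← the acute edema ← the severe tachycardia onset ← the edema.
A separate upstream branch: the transient hypoxia episode ← the severe dehydration crisis ← the acute hemorrhage onset ← the severe anemia crisis.
Each of those chain origins has no stated cause.

the edema, the nocturnal tachycardia crisis, the severe anemia crisis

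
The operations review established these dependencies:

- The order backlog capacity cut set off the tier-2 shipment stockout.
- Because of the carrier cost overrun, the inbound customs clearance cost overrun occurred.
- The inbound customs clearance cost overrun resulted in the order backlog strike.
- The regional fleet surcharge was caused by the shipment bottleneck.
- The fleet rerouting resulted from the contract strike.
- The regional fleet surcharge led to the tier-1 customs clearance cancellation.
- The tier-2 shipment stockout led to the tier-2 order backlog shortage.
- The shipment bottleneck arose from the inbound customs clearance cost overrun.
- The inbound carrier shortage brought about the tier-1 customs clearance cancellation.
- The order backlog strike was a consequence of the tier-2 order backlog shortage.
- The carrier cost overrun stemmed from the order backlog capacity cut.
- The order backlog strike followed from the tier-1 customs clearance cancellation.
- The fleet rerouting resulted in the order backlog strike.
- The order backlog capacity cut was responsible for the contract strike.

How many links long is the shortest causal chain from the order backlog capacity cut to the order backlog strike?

Shortest chain: the order backlog capacity cut → the tier-2 shipment stockout → the tier-2 order backlog shortage → the order backlog strike.

3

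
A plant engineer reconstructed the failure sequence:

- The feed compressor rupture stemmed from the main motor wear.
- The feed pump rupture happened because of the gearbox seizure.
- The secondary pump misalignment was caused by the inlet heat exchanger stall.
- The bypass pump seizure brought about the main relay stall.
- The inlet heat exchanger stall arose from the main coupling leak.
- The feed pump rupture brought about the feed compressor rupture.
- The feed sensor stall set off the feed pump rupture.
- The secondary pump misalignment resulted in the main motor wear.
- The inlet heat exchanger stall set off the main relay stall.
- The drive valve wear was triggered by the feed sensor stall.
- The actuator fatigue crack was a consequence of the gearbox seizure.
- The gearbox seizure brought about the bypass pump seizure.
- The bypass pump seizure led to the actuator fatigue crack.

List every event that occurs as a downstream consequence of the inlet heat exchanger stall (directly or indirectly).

Direct effects: the secondary pump misalignment, the main relay stall.
2 steps out: the main motor wear.
3 steps out: the feed compressor rupture.
Not reachable from it: the feed sensor stall, the main coupling leak, the gearbox seizure, the drive valve wear, the bypass pump seizure, the actuator fatigue crack, the feed pump rupture.

the feed compressor rupture, the main motor wear, the main relay stall, the secondary pump misalignment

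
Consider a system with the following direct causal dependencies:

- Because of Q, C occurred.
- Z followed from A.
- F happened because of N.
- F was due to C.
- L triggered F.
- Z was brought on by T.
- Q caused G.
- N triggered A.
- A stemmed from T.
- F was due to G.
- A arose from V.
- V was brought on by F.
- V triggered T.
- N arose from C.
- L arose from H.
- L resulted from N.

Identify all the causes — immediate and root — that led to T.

C, F, G, H, L, N, Q, V

Immediate cause of T: V.
Further upstream: Q, C, G, N, L, F, H.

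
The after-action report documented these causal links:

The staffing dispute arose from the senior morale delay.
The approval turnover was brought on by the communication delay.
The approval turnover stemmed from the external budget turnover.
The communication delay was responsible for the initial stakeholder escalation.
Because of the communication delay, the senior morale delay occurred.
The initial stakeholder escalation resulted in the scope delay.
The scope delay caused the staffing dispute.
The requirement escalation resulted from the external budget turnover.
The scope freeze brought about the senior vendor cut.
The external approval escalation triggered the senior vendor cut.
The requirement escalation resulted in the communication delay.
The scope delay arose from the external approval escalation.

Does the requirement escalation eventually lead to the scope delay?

Yes

There is a causal chain: the requirement escalation → the communication delay → the initial stakeholder escalation → the scope delay.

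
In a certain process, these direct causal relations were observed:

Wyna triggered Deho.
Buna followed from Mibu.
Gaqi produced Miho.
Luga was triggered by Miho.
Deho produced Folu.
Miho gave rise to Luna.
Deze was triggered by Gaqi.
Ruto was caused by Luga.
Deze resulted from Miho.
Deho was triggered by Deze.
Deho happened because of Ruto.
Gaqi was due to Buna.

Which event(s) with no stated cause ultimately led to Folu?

Mibu, Wyna

Tracing upstream from Folu: Folu ← Deho ← Deze ← Gaqi ← Buna ← Mibu.
A separate upstream branch: Folu ← Deho ← Wyna.
Each of those chain origins has no stated cause.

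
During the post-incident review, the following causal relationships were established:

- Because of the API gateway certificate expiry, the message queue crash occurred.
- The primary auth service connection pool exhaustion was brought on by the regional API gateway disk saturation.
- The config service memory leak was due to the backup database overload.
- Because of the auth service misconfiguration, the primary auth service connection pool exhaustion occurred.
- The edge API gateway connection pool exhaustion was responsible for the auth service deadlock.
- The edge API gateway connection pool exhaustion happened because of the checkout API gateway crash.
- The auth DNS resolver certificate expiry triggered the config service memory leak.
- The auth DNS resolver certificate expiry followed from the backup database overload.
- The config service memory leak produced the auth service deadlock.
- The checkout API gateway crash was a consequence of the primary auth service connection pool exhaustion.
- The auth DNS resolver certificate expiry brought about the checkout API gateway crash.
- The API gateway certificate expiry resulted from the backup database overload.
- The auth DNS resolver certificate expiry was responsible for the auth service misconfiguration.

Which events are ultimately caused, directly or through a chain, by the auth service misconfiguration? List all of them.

the auth service deadlock, the checkout API gateway crash, the edge API gateway connection pool exhaustion, the primary auth service connection pool exhaustion

Direct effects: the primary auth service connection pool exhaustion.
2 steps out: the checkout API gateway crash.
3 steps out: the edge API gateway connection pool exhaustion.
4 steps out: the auth service deadlock.
Not reachable from it: the backup database overload, the API gateway certificate expiry, the auth DNS resolver certificate expiry, the config service memory leak, the message queue crash, the regional API gateway disk saturation.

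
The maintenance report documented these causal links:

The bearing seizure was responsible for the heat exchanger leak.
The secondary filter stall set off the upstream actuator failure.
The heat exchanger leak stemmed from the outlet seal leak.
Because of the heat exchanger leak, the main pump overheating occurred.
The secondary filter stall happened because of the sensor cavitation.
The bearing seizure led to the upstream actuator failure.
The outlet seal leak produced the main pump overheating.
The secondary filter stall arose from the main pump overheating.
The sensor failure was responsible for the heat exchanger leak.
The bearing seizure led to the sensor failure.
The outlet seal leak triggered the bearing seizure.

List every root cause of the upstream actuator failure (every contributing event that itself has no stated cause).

the outlet seal leak, the sensor cavitation

Tracing upstream from the upstream actuator failure: the upstream actuator failure ← the bearing seizure ← the outlet seal leak.
A separate upstream branch: the upstream actuator failure ← the secondary filter stall ← the sensor cavitation.
Each of those chain origins has no stated cause.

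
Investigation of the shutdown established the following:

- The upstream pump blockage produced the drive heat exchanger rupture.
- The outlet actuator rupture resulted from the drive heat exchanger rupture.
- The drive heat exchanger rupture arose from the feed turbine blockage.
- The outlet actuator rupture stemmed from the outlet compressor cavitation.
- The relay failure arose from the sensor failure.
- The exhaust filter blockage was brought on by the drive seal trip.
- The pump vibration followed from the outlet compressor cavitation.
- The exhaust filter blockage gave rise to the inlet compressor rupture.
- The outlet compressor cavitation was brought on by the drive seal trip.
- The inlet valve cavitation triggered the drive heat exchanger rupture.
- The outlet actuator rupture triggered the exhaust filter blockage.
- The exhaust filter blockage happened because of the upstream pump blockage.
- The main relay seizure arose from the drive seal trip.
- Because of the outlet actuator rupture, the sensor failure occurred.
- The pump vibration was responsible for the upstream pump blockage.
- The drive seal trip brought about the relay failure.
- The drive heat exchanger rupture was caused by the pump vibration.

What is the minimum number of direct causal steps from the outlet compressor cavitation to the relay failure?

3

Shortest chain: the outlet compressor cavitation → the outlet actuator rupture → the sensor failure → the relay failure.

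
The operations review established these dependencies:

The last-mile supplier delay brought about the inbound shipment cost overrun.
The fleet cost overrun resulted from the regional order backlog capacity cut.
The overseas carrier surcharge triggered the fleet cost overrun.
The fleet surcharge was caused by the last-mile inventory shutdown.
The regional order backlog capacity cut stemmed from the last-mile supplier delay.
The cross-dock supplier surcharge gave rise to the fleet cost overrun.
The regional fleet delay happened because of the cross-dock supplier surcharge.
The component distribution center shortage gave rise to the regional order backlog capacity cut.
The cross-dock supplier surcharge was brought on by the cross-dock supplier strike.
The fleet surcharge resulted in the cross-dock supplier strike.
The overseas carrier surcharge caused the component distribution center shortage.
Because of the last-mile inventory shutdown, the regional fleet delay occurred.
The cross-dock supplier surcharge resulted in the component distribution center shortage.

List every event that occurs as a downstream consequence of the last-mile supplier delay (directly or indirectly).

Direct effects: the inbound shipment cost overrun, the regional order backlog capacity cut.
2 steps out: the fleet cost overrun.
Not reachable from it: the last-mile inventory shutdown, the overseas carrier surcharge, the fleet surcharge, the cross-dock supplier strike, the cross-dock supplier surcharge, the component distribution center shortage, the regional fleet delay.

the fleet cost overrun, the inbound shipment cost overrun, the regional order backlog capacity cut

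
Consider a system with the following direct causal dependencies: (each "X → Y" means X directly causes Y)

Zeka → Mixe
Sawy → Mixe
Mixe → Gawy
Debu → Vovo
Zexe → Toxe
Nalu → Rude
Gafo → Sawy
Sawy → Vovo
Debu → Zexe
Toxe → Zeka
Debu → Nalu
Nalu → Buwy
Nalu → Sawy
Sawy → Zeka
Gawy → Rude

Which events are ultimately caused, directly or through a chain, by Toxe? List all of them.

Gawy, Mixe, Rude, Zeka

Direct effects: Zeka.
2 steps out: Mixe.
3 steps out: Gawy.
4 steps out: Rude.
Not reachable from it: Debu, Zexe, Nalu, Sawy, Buwy, Vovo, Gafo.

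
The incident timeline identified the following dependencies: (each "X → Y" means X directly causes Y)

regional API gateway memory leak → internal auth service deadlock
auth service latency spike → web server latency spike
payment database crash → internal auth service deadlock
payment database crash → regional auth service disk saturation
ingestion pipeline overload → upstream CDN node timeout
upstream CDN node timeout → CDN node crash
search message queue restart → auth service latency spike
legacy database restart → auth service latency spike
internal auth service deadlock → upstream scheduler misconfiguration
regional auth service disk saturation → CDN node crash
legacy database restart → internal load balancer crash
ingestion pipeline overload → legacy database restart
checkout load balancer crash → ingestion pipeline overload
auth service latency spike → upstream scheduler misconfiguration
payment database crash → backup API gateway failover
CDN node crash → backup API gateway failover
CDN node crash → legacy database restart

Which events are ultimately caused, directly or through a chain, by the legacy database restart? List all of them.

the auth service latency spike, the internal load balancer crash, the upstream scheduler misconfiguration, the web server latency spike

Direct effects: the auth service latency spike, the internal load balancer crash.
2 steps out: the upstream scheduler misconfiguration, the web server latency spike.
Not reachable from it: the payment database crash, the regional auth service disk saturation, the checkout load balancer crash, the ingestion pipeline overload, the upstream CDN node timeout, the regional API gateway memory leak, the CDN node crash, the internal auth service deadlock, the backup API gateway failover, the search message queue restart.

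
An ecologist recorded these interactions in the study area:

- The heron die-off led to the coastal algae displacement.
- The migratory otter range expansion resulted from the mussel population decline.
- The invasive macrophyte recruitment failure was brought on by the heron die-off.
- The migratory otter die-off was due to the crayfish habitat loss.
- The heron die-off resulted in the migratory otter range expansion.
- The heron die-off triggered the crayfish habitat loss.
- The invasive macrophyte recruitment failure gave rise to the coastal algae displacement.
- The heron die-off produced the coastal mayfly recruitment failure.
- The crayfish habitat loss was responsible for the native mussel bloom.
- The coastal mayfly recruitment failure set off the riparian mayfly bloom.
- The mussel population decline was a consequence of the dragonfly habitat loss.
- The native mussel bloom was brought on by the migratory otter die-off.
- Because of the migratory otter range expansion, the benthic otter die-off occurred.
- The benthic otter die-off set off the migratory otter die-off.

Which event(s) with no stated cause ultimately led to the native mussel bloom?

the dragonfly habitat loss, the heron die-off

Tracing upstream from the native mussel bloom: the native mussel bloom ← the migratory otter die-off ← the benthic otter die-off ← the migratory otter range expansion ← the mussel population decline ← the dragonfly habitat loss.
A separate upstream branch: the native mussel bloom ← the crayfish habitat loss ← the heron die-off.
Each of those chain origins has no stated cause.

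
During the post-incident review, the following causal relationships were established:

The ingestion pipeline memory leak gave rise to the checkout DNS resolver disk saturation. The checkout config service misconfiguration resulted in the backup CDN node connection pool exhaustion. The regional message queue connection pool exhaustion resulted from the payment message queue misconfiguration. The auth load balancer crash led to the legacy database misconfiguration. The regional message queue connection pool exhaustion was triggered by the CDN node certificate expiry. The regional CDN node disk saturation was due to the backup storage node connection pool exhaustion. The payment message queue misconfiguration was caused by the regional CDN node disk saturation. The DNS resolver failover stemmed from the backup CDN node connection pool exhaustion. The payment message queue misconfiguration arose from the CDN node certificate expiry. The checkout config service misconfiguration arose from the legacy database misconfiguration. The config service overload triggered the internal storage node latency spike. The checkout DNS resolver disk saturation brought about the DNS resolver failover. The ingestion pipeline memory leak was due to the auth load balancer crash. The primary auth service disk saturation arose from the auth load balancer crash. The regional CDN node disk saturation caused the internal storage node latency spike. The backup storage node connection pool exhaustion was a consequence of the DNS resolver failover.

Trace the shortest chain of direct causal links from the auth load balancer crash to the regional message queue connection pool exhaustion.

the auth load balancer crash → the ingestion pipeline memory leak
the ingestion pipeline memory leak → the checkout DNS resolver disk saturation
the checkout DNS resolver disk saturation → the DNS resolver failover
the DNS resolver failover → the backup storage node connection pool exhaustion
the backup storage node connection pool exhaustion → the regional CDN node disk saturation
the regional CDN node disk saturation → the payment message queue misconfiguration
the payment message queue misconfiguration → the regional message queue connection pool exhaustion
Length: 7 steps.

the auth load balancer crash → the ingestion pipeline memory leak → the checkout DNS resolver disk saturation → the DNS resolver failover → the backup storage node connection pool exhaustion → the regional CDN node disk saturation → the payment message queue misconfiguration → the regional message queue connection pool exhaustion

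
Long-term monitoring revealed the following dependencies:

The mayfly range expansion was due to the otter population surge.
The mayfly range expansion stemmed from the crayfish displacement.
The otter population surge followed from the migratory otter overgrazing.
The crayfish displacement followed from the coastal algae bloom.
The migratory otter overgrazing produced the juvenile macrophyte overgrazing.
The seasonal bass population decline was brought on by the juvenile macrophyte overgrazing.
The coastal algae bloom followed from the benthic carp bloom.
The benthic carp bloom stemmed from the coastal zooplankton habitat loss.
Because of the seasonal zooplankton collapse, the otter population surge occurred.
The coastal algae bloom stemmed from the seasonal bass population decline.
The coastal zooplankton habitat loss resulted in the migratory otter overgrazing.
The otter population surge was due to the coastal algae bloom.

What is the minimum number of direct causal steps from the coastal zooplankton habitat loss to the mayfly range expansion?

Shortest chain: the coastal zooplankton habitat loss → the migratory otter overgrazing → the otter population surge → the mayfly range expansion.

3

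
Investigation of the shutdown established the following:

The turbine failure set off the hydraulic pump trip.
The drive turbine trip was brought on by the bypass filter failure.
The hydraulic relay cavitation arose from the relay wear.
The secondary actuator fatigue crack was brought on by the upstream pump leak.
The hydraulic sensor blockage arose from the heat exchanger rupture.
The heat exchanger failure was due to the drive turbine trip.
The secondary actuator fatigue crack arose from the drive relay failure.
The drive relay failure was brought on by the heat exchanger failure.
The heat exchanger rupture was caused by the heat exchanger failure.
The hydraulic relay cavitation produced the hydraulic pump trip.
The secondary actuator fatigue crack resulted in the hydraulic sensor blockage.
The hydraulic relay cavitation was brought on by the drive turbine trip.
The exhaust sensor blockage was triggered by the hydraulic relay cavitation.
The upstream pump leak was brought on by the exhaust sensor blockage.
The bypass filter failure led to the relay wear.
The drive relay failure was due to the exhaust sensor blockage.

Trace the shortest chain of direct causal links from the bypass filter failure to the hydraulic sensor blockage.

the bypass filter failure → the drive turbine trip → the heat exchanger failure → the heat exchanger rupture → the hydraulic sensor blockage

the bypass filter failure → the drive turbine trip
the drive turbine trip → the heat exchanger failure
the heat exchanger failure → the heat exchanger rupture
the heat exchanger rupture → the hydraulic sensor blockage
Length: 4 steps.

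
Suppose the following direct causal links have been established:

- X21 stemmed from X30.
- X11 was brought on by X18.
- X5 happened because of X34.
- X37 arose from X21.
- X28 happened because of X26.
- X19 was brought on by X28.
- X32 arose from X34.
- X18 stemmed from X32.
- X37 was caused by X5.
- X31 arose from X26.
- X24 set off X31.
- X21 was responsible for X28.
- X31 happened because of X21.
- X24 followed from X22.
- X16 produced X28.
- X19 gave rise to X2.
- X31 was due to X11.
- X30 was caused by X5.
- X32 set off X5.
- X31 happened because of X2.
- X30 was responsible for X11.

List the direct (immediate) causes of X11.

Upstream contributors include X34, X32, X5, but only X18, X30 feed directly into X11.

X18, X30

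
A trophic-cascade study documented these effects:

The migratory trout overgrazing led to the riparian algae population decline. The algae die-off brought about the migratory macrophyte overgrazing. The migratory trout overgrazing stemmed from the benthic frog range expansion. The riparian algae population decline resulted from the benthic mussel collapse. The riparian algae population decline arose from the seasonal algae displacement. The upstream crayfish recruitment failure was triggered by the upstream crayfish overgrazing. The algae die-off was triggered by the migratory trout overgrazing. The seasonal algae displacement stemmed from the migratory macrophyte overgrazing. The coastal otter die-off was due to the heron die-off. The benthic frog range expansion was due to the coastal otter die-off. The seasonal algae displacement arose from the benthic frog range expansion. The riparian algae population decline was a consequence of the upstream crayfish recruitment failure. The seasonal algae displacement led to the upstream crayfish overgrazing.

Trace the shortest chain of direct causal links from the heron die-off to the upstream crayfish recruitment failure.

the heron die-off → the coastal otter die-off → the benthic frog range expansion → the seasonal algae displacement → the upstream crayfish overgrazing → the upstream crayfish recruitment failure

the heron die-off → the coastal otter die-off
the coastal otter die-off → the benthic frog range expansion
the benthic frog range expansion → the seasonal algae displacement
the seasonal algae displacement → the upstream crayfish overgrazing
the upstream crayfish overgrazing → the upstream crayfish recruitment failure
Length: 5 steps.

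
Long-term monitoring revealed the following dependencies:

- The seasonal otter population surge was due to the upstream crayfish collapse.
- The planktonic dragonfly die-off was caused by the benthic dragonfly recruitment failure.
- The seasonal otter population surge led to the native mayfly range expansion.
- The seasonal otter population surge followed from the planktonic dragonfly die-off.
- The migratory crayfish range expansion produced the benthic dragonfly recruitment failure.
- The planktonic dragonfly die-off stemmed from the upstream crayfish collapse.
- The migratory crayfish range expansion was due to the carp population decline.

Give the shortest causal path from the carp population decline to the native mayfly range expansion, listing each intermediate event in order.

the carp population decline → the migratory crayfish range expansion → the benthic dragonfly recruitment failure → the planktonic dragonfly die-off → the seasonal otter population surge → the native mayfly range expansion

the carp population decline → the migratory crayfish range expansion
the migratory crayfish range expansion → the benthic dragonfly recruitment failure
the benthic dragonfly recruitment failure → the planktonic dragonfly die-off
the planktonic dragonfly die-off → the seasonal otter population surge
the seasonal otter population surge → the native mayfly range expansion
Length: 5 steps.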